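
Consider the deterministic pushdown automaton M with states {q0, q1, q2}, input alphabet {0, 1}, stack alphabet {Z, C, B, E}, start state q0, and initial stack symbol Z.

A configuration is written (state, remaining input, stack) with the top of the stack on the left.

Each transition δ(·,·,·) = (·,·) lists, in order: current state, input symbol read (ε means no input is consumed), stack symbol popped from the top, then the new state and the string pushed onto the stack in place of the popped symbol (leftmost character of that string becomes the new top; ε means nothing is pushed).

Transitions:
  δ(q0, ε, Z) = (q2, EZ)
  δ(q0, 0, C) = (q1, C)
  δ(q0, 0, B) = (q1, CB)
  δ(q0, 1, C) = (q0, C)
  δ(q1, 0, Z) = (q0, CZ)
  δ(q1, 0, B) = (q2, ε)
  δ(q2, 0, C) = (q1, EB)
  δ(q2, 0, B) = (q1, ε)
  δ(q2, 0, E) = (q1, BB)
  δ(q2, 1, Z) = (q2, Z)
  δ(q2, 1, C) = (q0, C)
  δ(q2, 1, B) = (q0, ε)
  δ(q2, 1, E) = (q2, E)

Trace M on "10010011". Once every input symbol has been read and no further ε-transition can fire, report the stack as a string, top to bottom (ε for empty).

(q0, 10010011, Z) ⊢ (q2, 10010011, EZ) ⊢ (q2, 0010011, EZ) ⊢ (q1, 010011, BBZ) ⊢ (q2, 10011, BZ) ⊢ (q0, 0011, Z) ⊢ (q2, 0011, EZ) ⊢ (q1, 011, BBZ) ⊢ (q2, 11, BZ) ⊢ (q0, 1, Z) ⊢ (q2, 1, EZ) ⊢ (q2, ε, EZ)
All input consumed in state q2 with stack EZ.

EZ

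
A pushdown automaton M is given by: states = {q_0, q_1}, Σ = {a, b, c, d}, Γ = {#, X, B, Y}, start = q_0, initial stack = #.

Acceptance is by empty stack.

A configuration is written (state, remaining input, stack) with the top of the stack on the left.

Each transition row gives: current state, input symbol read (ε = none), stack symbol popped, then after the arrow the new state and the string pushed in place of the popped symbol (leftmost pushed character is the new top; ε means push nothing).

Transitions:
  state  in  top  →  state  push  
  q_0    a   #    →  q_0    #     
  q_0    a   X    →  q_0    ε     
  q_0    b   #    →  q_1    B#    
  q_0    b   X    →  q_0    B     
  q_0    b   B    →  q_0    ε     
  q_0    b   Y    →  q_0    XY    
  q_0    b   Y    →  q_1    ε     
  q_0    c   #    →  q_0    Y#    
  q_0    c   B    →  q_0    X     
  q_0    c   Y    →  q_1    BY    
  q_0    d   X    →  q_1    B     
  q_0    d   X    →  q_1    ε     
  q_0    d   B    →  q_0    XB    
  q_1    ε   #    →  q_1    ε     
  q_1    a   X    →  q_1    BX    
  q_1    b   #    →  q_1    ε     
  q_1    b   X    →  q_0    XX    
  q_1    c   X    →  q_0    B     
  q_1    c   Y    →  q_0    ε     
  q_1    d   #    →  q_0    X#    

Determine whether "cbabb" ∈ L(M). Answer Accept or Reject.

One accepting computation: (q_0, cbabb, #) ⊢ (q_0, babb, Y#) ⊢ (q_0, abb, XY#) ⊢ (q_0, bb, Y#) ⊢ (q_1, b, #) ⊢ (q_1, ε, ε)
All input consumed and the stack is empty.

Accept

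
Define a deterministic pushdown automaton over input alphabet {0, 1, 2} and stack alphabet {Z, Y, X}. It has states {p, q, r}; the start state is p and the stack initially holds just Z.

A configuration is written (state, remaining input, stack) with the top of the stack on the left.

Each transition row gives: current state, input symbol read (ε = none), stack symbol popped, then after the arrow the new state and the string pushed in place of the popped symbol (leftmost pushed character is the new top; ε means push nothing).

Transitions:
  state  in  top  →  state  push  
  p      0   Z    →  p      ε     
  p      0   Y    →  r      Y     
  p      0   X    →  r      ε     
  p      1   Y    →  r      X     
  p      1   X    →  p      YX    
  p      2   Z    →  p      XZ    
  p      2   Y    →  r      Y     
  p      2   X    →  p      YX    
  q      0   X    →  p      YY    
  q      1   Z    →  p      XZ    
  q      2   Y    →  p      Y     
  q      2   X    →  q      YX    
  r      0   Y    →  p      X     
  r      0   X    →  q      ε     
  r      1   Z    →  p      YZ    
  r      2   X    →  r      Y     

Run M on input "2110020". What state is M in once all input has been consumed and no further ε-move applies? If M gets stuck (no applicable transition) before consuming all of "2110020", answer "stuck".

p

(p, 2110020, Z) ⊢ (p, 110020, XZ) ⊢ (p, 10020, YXZ) ⊢ (r, 0020, XXZ) ⊢ (q, 020, XZ) ⊢ (p, 20, YYZ) ⊢ (r, 0, YYZ) ⊢ (p, ε, XYZ)
All input consumed; M is in state p.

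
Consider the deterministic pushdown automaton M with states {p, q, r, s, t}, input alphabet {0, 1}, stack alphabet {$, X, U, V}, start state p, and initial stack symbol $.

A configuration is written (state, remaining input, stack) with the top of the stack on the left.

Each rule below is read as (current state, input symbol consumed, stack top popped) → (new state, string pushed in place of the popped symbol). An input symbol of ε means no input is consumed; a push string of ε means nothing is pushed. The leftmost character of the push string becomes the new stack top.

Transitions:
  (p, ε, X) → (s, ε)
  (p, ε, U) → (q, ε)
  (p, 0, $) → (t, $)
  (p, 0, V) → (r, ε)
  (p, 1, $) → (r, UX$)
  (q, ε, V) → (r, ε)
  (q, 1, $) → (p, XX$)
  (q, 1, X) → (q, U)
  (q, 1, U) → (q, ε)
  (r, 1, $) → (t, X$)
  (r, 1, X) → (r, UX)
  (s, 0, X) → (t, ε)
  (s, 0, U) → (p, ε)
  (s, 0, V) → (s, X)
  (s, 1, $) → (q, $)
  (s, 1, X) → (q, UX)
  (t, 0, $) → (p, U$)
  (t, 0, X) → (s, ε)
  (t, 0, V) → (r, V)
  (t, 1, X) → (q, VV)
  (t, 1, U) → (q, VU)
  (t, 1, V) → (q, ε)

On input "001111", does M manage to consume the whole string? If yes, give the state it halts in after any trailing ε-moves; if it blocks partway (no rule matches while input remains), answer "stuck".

q

(p, 001111, $) ⊢ (t, 01111, $) ⊢ (p, 1111, U$) ⊢ (q, 1111, $) ⊢ (p, 111, XX$) ⊢ (s, 111, X$) ⊢ (q, 11, UX$) ⊢ (q, 1, X$) ⊢ (q, ε, U$)
All input consumed; M is in state q.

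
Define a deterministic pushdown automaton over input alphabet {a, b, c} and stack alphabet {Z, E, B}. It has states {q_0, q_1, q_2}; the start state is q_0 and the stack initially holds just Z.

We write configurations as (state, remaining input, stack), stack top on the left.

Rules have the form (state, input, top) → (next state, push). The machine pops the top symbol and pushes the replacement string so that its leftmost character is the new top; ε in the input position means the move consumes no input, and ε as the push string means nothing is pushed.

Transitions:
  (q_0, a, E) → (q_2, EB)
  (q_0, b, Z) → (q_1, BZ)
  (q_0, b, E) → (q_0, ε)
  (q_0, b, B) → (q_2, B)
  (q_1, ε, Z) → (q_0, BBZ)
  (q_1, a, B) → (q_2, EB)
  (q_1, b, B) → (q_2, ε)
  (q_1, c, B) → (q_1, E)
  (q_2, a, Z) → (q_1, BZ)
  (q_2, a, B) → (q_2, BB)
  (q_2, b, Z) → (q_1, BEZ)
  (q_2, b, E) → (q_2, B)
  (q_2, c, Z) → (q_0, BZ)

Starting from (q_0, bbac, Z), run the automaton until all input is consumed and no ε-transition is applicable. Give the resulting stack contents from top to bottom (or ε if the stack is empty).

EZ

(q_0, bbac, Z)
  read b, top Z: go to q_1, push BZ → (q_1, bac, BZ)
  read b, top B: go to q_2, push ε → (q_2, ac, Z)
  read a, top Z: go to q_1, push BZ → (q_1, c, BZ)
  read c, top B: go to q_1, push E → (q_1, ε, EZ)
All input consumed in state q_1 with stack EZ.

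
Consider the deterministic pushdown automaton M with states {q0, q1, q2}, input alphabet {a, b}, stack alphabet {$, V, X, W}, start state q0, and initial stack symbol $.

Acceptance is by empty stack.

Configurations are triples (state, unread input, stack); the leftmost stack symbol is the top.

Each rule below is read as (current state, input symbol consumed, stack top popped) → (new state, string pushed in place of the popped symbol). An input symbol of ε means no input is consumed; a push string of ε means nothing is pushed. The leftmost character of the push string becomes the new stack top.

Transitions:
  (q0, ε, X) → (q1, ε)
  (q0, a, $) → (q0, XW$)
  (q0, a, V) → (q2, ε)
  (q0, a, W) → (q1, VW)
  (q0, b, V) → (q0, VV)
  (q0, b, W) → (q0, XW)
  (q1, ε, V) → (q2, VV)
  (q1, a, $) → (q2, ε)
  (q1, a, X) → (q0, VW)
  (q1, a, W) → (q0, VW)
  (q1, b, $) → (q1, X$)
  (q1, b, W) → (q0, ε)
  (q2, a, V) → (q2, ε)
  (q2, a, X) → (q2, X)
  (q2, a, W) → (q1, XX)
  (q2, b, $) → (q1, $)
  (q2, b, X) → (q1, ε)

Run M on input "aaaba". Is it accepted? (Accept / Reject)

Reject

(q0, aaaba, $)
  read a, top $: go to q0, push XW$ → (q0, aaba, XW$)
  ε-move, top X: go to q1, push ε → (q1, aaba, W$)
  read a, top W: go to q0, push VW → (q0, aba, VW$)
  read a, top V: go to q2, push ε → (q2, ba, W$)
No transition applies at (q2, ba, W$); input not fully consumed.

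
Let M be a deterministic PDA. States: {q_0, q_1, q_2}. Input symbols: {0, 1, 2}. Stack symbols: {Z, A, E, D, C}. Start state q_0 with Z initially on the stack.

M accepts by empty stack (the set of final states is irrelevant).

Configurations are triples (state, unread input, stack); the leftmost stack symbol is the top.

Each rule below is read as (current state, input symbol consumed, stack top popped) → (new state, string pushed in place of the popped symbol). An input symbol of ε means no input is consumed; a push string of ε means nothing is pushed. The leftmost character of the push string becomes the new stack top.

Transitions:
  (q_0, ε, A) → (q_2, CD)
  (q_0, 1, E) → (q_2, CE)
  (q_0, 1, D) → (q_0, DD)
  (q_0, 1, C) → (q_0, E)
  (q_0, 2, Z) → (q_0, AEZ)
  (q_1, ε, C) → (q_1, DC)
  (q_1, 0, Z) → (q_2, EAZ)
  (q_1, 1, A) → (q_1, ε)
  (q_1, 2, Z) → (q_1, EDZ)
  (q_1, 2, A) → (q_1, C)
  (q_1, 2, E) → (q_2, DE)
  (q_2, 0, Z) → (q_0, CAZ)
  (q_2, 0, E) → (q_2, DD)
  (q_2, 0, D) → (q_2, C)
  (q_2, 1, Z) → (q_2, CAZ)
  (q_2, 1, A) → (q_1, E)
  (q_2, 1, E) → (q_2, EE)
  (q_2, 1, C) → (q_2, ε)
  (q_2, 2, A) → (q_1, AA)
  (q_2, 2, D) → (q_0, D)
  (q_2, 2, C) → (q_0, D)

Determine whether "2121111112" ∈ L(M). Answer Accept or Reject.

(q_0, 2121111112, Z)
  read 2, top Z: go to q_0, push AEZ → (q_0, 121111112, AEZ)
  ε-move, top A: go to q_2, push CD → (q_2, 121111112, CDEZ)
  read 1, top C: go to q_2, push ε → (q_2, 21111112, DEZ)
  read 2, top D: go to q_0, push D → (q_0, 1111112, DEZ)
  read 1, top D: go to q_0, push DD → (q_0, 111112, DDEZ)
  read 1, top D: go to q_0, push DD → (q_0, 11112, DDDEZ)
  read 1, top D: go to q_0, push DD → (q_0, 1112, DDDDEZ)
  read 1, top D: go to q_0, push DD → (q_0, 112, DDDDDEZ)
  read 1, top D: go to q_0, push DD → (q_0, 12, DDDDDDEZ)
  read 1, top D: go to q_0, push DD → (q_0, 2, DDDDDDDEZ)
No transition applies at (q_0, 2, DDDDDDDEZ); input not fully consumed.

Reject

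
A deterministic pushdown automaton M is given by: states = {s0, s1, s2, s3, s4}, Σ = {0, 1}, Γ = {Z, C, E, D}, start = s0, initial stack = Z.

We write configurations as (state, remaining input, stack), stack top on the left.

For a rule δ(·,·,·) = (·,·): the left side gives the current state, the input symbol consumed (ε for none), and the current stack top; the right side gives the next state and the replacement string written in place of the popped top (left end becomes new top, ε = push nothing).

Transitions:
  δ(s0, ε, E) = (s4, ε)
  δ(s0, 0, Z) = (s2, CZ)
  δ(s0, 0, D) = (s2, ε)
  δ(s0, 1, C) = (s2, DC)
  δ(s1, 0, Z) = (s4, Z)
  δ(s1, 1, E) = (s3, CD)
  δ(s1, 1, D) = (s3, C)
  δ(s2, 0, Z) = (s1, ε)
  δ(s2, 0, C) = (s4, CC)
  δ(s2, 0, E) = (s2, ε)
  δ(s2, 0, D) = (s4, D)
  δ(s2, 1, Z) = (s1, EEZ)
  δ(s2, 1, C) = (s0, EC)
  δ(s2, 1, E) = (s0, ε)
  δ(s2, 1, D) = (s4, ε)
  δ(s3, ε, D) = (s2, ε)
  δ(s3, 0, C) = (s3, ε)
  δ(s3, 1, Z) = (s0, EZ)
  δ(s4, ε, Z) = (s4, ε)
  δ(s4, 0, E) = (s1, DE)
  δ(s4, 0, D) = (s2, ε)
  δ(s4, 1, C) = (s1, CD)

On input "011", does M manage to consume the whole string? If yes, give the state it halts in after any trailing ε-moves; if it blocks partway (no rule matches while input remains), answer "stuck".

(s0, 011, Z) ⊢ (s2, 11, CZ) ⊢ (s0, 1, ECZ) ⊢ (s4, 1, CZ) ⊢ (s1, ε, CDZ)
All input consumed; M is in state s1.

s1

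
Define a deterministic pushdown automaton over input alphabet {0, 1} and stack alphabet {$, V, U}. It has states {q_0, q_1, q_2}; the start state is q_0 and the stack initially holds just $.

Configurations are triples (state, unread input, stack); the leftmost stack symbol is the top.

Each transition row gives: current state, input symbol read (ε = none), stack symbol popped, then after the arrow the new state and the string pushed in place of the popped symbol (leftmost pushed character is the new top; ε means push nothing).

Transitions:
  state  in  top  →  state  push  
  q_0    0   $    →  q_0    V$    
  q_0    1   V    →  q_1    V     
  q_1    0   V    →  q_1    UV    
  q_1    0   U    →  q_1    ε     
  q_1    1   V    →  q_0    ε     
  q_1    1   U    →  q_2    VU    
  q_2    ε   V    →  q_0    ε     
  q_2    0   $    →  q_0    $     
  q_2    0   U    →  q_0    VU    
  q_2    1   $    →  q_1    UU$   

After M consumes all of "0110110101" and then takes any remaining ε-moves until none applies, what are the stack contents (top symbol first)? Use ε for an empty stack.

(q_0, 0110110101, $)
  read 0, top $: go to q_0, push V$ → (q_0, 110110101, V$)
  read 1, top V: go to q_1, push V → (q_1, 10110101, V$)
  read 1, top V: go to q_0, push ε → (q_0, 0110101, $)
  read 0, top $: go to q_0, push V$ → (q_0, 110101, V$)
  read 1, top V: go to q_1, push V → (q_1, 10101, V$)
  read 1, top V: go to q_0, push ε → (q_0, 0101, $)
  read 0, top $: go to q_0, push V$ → (q_0, 101, V$)
  read 1, top V: go to q_1, push V → (q_1, 01, V$)
  read 0, top V: go to q_1, push UV → (q_1, 1, UV$)
  read 1, top U: go to q_2, push VU → (q_2, ε, VUV$)
  ε-move, top V: go to q_0, push ε → (q_0, ε, UV$)
All input consumed in state q_0 with stack UV$.

UV$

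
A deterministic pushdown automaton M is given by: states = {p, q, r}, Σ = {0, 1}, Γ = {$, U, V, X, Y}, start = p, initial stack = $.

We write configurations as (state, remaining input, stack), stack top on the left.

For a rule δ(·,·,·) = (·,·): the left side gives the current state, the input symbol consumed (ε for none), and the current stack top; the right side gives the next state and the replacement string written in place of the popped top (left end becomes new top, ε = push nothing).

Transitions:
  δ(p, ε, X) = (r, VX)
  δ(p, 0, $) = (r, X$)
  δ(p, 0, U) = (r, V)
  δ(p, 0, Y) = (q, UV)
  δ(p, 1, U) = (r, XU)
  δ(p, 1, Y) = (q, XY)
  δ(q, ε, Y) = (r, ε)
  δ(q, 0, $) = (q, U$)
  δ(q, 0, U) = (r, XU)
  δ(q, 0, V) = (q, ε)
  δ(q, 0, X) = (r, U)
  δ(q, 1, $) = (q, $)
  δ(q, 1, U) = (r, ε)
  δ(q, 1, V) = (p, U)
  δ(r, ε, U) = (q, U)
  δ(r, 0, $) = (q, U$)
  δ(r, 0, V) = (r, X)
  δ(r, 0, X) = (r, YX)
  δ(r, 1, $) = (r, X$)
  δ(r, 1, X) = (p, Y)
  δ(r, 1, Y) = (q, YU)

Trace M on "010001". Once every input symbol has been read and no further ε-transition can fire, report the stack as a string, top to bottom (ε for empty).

(p, 010001, $)
  read 0, top $: go to r, push X$ → (r, 10001, X$)
  read 1, top X: go to p, push Y → (p, 0001, Y$)
  read 0, top Y: go to q, push UV → (q, 001, UV$)
  read 0, top U: go to r, push XU → (r, 01, XUV$)
  read 0, top X: go to r, push YX → (r, 1, YXUV$)
  read 1, top Y: go to q, push YU → (q, ε, YUXUV$)
  ε-move, top Y: go to r, push ε → (r, ε, UXUV$)
  ε-move, top U: go to q, push U → (q, ε, UXUV$)
All input consumed in state q with stack UXUV$.

UXUV$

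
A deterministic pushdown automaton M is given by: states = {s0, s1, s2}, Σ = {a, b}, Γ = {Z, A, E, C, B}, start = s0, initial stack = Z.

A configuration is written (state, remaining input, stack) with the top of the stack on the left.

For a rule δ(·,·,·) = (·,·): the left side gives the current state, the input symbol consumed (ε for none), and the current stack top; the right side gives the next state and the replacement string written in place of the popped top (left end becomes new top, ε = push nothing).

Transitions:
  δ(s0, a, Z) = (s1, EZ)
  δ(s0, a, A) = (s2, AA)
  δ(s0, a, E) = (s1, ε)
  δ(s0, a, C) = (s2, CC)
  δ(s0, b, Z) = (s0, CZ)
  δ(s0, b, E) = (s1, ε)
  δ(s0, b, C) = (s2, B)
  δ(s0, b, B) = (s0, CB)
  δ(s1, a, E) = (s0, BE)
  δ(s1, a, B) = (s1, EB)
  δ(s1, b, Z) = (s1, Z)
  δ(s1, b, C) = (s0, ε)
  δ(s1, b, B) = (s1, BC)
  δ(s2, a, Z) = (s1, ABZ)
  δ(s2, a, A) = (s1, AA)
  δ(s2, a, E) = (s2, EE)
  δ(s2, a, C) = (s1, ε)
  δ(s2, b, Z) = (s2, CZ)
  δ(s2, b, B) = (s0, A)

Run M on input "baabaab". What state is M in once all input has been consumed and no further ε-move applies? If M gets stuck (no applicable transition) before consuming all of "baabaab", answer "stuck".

s0

(s0, baabaab, Z) ⊢ (s0, aabaab, CZ) ⊢ (s2, abaab, CCZ) ⊢ (s1, baab, CZ) ⊢ (s0, aab, Z) ⊢ (s1, ab, EZ) ⊢ (s0, b, BEZ) ⊢ (s0, ε, CBEZ)
All input consumed; M is in state s0.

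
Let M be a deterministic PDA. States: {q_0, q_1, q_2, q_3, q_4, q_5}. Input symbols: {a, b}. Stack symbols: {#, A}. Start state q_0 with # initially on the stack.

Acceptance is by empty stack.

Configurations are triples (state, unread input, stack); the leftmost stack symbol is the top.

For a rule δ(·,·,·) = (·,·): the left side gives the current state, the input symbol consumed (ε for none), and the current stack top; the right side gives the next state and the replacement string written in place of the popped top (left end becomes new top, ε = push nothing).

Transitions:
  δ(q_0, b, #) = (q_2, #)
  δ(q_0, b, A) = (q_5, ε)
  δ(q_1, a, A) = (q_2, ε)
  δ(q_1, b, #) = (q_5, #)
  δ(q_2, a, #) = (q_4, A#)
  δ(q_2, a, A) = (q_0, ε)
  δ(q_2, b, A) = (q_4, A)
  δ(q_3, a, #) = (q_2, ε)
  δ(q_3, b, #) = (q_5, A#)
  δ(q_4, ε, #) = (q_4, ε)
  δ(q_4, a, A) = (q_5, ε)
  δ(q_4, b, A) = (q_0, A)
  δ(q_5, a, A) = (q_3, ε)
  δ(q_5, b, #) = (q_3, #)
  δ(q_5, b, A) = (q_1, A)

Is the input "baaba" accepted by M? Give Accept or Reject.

Accept

(q_0, baaba, #)
  read b, top #: go to q_2, push # → (q_2, aaba, #)
  read a, top #: go to q_4, push A# → (q_4, aba, A#)
  read a, top A: go to q_5, push ε → (q_5, ba, #)
  read b, top #: go to q_3, push # → (q_3, a, #)
  read a, top #: go to q_2, push ε → (q_2, ε, ε)
All input consumed and the stack is empty.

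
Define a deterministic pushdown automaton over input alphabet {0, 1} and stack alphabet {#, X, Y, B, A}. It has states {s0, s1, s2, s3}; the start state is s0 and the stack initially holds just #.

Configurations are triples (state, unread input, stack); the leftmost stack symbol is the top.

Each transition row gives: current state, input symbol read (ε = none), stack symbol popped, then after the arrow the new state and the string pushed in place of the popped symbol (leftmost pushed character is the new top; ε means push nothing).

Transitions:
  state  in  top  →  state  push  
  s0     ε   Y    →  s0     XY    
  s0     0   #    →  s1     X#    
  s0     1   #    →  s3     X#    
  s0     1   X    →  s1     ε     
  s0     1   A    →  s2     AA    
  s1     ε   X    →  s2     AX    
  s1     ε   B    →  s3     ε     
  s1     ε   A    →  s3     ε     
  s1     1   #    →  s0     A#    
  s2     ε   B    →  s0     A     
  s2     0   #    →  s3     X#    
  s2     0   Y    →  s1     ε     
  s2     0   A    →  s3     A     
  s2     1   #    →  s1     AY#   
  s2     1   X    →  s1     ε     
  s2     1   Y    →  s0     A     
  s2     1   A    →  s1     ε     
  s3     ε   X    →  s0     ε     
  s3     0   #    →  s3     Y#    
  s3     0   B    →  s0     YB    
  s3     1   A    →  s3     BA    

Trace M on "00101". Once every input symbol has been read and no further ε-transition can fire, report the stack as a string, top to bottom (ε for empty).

(s0, 00101, #)
  read 0, top #: go to s1, push X# → (s1, 0101, X#)
  ε-move, top X: go to s2, push AX → (s2, 0101, AX#)
  read 0, top A: go to s3, push A → (s3, 101, AX#)
  read 1, top A: go to s3, push BA → (s3, 01, BAX#)
  read 0, top B: go to s0, push YB → (s0, 1, YBAX#)
  ε-move, top Y: go to s0, push XY → (s0, 1, XYBAX#)
  read 1, top X: go to s1, push ε → (s1, ε, YBAX#)
All input consumed in state s1 with stack YBAX#.

YBAX#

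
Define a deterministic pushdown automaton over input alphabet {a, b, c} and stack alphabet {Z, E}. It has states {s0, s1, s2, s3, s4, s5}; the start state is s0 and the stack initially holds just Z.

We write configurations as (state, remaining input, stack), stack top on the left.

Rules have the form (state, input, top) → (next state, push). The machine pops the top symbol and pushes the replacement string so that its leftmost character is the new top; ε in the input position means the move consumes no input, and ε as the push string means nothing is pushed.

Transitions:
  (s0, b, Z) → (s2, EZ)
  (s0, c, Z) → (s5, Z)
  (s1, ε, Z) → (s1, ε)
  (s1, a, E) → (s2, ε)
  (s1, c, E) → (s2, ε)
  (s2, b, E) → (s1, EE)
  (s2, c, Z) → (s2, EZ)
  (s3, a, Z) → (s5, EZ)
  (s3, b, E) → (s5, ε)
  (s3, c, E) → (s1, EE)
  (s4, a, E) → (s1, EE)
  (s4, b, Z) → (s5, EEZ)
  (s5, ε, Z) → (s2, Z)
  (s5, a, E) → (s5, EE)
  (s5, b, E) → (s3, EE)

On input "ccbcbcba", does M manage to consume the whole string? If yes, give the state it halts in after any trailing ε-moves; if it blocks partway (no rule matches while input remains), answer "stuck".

(s0, ccbcbcba, Z)
  read c, top Z: go to s5, push Z → (s5, cbcbcba, Z)
  ε-move, top Z: go to s2, push Z → (s2, cbcbcba, Z)
  read c, top Z: go to s2, push EZ → (s2, bcbcba, EZ)
  read b, top E: go to s1, push EE → (s1, cbcba, EEZ)
  read c, top E: go to s2, push ε → (s2, bcba, EZ)
  read b, top E: go to s1, push EE → (s1, cba, EEZ)
  read c, top E: go to s2, push ε → (s2, ba, EZ)
  read b, top E: go to s1, push EE → (s1, a, EEZ)
  read a, top E: go to s2, push ε → (s2, ε, EZ)
All input consumed; M is in state s2.

s2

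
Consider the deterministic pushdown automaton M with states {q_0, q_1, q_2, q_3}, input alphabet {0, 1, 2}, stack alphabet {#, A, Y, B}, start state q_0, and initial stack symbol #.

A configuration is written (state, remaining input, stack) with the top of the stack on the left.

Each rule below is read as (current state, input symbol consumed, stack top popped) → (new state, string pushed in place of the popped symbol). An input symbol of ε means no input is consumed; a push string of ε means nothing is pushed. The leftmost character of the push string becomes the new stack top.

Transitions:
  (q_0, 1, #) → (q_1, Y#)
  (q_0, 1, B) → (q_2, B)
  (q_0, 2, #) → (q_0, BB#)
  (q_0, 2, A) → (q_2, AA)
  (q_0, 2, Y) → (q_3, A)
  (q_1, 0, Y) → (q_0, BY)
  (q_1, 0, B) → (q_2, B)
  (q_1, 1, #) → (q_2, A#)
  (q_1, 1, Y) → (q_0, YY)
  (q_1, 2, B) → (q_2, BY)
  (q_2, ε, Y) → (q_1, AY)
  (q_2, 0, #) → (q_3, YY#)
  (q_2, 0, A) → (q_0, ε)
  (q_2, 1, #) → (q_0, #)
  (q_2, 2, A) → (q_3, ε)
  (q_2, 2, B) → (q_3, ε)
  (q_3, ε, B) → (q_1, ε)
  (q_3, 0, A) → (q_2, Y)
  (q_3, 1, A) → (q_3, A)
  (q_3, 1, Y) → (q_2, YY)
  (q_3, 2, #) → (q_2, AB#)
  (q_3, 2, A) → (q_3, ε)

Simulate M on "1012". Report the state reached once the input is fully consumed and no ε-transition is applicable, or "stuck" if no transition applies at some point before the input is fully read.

q_3

(q_0, 1012, #) ⊢ (q_1, 012, Y#) ⊢ (q_0, 12, BY#) ⊢ (q_2, 2, BY#) ⊢ (q_3, ε, Y#)
All input consumed; M is in state q_3.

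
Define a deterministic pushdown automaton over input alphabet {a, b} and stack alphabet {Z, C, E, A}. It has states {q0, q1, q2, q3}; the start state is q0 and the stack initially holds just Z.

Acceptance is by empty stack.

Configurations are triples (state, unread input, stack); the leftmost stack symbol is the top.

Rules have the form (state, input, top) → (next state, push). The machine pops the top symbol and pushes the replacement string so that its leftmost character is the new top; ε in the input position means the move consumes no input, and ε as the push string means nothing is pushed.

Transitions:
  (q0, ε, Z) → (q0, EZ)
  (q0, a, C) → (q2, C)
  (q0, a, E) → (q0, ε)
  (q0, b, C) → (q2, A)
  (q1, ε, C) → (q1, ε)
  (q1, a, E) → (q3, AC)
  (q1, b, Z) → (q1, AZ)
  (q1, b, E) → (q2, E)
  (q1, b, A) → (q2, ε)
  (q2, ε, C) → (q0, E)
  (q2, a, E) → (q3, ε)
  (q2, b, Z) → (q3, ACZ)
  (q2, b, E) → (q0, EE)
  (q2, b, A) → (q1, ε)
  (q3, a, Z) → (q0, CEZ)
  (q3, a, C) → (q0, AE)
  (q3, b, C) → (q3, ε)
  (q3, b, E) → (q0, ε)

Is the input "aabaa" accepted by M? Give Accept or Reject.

(q0, aabaa, Z) ⊢ (q0, aabaa, EZ) ⊢ (q0, abaa, Z) ⊢ (q0, abaa, EZ) ⊢ (q0, baa, Z) ⊢ (q0, baa, EZ)
No transition applies at (q0, baa, EZ); input not fully consumed.

Reject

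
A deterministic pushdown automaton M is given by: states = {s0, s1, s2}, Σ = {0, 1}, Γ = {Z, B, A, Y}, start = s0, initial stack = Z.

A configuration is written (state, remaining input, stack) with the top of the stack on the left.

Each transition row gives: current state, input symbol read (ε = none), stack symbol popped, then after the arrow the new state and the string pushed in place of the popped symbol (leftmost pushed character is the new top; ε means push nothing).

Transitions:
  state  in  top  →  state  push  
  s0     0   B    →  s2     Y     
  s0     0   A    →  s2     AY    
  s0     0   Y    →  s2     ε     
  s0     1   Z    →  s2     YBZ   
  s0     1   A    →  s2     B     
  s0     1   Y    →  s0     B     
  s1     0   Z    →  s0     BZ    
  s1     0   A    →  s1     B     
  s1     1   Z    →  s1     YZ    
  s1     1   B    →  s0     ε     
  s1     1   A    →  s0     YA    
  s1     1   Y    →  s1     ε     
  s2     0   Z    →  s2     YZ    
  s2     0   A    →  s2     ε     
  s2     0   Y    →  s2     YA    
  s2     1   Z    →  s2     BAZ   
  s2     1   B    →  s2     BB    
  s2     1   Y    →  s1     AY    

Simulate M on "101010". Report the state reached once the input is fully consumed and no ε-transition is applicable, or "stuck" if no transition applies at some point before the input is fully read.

(s0, 101010, Z)
  read 1, top Z: go to s2, push YBZ → (s2, 01010, YBZ)
  read 0, top Y: go to s2, push YA → (s2, 1010, YABZ)
  read 1, top Y: go to s1, push AY → (s1, 010, AYABZ)
  read 0, top A: go to s1, push B → (s1, 10, BYABZ)
  read 1, top B: go to s0, push ε → (s0, 0, YABZ)
  read 0, top Y: go to s2, push ε → (s2, ε, ABZ)
All input consumed; M is in state s2.

s2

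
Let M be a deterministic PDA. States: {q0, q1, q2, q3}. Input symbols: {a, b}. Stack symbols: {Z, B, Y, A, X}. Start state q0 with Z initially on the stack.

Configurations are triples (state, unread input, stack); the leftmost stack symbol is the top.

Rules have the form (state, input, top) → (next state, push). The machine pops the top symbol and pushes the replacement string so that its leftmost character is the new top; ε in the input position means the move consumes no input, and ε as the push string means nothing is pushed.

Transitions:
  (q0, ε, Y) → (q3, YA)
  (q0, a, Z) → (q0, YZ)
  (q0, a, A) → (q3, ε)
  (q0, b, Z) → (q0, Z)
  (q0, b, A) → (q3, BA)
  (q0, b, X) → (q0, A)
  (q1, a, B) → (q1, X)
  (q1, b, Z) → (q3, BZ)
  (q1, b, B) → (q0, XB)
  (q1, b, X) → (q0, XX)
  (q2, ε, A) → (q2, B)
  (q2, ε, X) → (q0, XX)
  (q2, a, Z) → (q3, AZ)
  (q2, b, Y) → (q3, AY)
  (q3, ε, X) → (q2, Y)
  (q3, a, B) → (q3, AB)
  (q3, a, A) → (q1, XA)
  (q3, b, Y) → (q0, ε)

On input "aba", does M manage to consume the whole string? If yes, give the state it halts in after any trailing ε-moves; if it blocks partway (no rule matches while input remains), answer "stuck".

q3

(q0, aba, Z) ⊢ (q0, ba, YZ) ⊢ (q3, ba, YAZ) ⊢ (q0, a, AZ) ⊢ (q3, ε, Z)
All input consumed; M is in state q3.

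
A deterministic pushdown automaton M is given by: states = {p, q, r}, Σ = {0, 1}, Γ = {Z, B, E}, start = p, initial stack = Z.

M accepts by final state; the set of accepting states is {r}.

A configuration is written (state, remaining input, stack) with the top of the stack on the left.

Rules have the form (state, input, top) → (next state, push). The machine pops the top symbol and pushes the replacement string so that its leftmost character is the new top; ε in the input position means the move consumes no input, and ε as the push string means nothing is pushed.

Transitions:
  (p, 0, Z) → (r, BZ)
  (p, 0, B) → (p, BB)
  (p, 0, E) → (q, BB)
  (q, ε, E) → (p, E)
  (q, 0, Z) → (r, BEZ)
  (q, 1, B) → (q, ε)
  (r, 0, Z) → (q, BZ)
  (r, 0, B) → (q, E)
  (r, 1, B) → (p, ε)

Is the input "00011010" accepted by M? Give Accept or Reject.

(p, 00011010, Z)
  read 0, top Z: go to r, push BZ → (r, 0011010, BZ)
  read 0, top B: go to q, push E → (q, 011010, EZ)
  ε-move, top E: go to p, push E → (p, 011010, EZ)
  read 0, top E: go to q, push BB → (q, 11010, BBZ)
  read 1, top B: go to q, push ε → (q, 1010, BZ)
  read 1, top B: go to q, push ε → (q, 010, Z)
  read 0, top Z: go to r, push BEZ → (r, 10, BEZ)
  read 1, top B: go to p, push ε → (p, 0, EZ)
  read 0, top E: go to q, push BB → (q, ε, BBZ)
All input consumed; state q ∉ F and no further ε-move applies.

Reject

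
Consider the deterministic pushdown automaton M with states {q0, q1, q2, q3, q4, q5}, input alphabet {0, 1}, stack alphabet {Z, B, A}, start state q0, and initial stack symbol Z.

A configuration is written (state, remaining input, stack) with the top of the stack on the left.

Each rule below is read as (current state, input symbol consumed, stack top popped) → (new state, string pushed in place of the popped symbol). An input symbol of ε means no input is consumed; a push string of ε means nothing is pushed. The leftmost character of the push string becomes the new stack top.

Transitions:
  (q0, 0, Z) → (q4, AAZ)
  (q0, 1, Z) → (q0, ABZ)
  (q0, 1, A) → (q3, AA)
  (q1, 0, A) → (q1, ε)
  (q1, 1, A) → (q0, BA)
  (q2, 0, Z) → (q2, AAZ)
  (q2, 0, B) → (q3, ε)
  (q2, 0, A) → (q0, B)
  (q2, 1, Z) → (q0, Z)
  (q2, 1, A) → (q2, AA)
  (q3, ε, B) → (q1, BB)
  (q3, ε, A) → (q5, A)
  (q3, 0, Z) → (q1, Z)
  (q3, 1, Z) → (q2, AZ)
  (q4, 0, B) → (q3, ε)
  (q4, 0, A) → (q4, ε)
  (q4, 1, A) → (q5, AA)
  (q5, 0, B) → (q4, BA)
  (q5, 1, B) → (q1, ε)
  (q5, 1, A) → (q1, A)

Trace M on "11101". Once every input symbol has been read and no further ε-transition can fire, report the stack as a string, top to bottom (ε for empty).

BABZ

(q0, 11101, Z)
  read 1, top Z: go to q0, push ABZ → (q0, 1101, ABZ)
  read 1, top A: go to q3, push AA → (q3, 101, AABZ)
  ε-move, top A: go to q5, push A → (q5, 101, AABZ)
  read 1, top A: go to q1, push A → (q1, 01, AABZ)
  read 0, top A: go to q1, push ε → (q1, 1, ABZ)
  read 1, top A: go to q0, push BA → (q0, ε, BABZ)
All input consumed in state q0 with stack BABZ.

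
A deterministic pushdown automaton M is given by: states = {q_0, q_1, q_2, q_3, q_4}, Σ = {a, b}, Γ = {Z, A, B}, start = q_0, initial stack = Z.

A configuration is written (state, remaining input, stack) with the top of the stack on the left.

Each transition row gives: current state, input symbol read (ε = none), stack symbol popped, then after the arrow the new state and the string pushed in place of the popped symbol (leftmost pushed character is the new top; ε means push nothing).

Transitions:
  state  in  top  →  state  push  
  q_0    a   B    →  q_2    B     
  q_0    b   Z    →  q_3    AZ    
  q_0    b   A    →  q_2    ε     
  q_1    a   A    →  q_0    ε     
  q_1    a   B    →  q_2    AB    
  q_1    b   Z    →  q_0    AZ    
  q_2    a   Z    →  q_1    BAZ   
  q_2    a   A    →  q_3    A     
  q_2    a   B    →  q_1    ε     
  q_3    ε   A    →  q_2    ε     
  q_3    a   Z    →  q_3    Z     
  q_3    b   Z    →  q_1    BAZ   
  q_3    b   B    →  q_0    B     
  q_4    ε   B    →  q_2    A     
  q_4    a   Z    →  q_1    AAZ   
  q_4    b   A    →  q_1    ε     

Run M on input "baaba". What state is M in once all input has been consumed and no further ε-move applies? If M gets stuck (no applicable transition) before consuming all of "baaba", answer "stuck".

(q_0, baaba, Z)
  read b, top Z: go to q_3, push AZ → (q_3, aaba, AZ)
  ε-move, top A: go to q_2, push ε → (q_2, aaba, Z)
  read a, top Z: go to q_1, push BAZ → (q_1, aba, BAZ)
  read a, top B: go to q_2, push AB → (q_2, ba, ABAZ)
No transition for (q_2, b, top A); M blocks with input ba remaining.

stuck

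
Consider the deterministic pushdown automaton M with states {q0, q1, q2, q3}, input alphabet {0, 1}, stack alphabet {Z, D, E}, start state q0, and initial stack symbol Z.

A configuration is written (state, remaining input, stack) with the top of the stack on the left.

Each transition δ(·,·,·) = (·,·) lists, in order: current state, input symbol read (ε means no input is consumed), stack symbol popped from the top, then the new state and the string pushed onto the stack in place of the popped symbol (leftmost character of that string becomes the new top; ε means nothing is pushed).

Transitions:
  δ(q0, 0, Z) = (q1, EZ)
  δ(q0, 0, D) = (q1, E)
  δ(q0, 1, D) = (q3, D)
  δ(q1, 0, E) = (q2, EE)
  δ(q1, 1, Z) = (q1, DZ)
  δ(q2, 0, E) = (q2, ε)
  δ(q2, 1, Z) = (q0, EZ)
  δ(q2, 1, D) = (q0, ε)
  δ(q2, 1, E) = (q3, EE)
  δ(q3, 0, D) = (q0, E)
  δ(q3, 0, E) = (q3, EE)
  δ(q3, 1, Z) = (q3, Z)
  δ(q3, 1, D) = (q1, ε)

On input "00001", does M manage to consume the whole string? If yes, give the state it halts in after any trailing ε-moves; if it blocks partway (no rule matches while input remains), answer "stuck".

(q0, 00001, Z)
  read 0, top Z: go to q1, push EZ → (q1, 0001, EZ)
  read 0, top E: go to q2, push EE → (q2, 001, EEZ)
  read 0, top E: go to q2, push ε → (q2, 01, EZ)
  read 0, top E: go to q2, push ε → (q2, 1, Z)
  read 1, top Z: go to q0, push EZ → (q0, ε, EZ)
All input consumed; M is in state q0.

q0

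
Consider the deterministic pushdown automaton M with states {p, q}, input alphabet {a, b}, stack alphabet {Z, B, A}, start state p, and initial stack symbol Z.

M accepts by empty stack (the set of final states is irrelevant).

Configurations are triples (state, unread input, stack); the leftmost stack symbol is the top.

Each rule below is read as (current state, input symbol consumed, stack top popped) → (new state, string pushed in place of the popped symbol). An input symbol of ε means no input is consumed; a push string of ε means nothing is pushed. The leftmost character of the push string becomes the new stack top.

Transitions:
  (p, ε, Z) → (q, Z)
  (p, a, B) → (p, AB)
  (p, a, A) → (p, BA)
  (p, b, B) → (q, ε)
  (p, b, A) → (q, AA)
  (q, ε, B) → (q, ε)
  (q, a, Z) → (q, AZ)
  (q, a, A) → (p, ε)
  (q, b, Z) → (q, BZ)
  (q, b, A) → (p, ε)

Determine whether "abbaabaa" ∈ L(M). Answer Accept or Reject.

(p, abbaabaa, Z) ⊢ (q, abbaabaa, Z) ⊢ (q, bbaabaa, AZ) ⊢ (p, baabaa, Z) ⊢ (q, baabaa, Z) ⊢ (q, aabaa, BZ) ⊢ (q, aabaa, Z) ⊢ (q, abaa, AZ) ⊢ (p, baa, Z) ⊢ (q, baa, Z) ⊢ (q, aa, BZ) ⊢ (q, aa, Z) ⊢ (q, a, AZ) ⊢ (p, ε, Z) ⊢ (q, ε, Z)
All input consumed; stack is Z, not empty, and no further ε-move applies.

Reject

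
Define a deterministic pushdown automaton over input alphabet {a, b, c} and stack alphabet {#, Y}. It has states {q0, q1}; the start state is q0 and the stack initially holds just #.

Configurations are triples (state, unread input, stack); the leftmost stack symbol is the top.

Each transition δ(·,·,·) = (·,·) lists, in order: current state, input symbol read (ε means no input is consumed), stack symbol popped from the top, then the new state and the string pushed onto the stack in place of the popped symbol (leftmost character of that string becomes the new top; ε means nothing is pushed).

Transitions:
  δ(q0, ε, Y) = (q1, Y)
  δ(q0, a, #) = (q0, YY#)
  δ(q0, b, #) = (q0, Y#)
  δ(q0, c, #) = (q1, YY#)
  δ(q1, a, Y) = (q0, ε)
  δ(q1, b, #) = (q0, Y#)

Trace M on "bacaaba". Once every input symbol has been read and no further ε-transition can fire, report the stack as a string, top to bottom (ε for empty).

(q0, bacaaba, #)
  read b, top #: go to q0, push Y# → (q0, acaaba, Y#)
  ε-move, top Y: go to q1, push Y → (q1, acaaba, Y#)
  read a, top Y: go to q0, push ε → (q0, caaba, #)
  read c, top #: go to q1, push YY# → (q1, aaba, YY#)
  read a, top Y: go to q0, push ε → (q0, aba, Y#)
  ε-move, top Y: go to q1, push Y → (q1, aba, Y#)
  read a, top Y: go to q0, push ε → (q0, ba, #)
  read b, top #: go to q0, push Y# → (q0, a, Y#)
  ε-move, top Y: go to q1, push Y → (q1, a, Y#)
  read a, top Y: go to q0, push ε → (q0, ε, #)
All input consumed in state q0 with stack #.

#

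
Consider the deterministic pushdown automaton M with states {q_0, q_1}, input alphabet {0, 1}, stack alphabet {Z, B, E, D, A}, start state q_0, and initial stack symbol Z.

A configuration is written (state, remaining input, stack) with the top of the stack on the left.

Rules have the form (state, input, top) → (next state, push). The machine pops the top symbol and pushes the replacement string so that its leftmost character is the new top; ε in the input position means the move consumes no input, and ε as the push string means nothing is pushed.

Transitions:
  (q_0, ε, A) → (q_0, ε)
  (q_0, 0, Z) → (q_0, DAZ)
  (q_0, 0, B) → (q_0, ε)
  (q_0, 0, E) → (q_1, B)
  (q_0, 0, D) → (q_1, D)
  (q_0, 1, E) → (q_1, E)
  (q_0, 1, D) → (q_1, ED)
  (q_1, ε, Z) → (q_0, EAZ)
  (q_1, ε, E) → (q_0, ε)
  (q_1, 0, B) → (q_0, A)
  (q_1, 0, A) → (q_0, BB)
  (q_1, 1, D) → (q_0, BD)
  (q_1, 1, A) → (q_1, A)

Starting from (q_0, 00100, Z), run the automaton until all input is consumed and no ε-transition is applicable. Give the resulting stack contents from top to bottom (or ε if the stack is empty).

DAZ

(q_0, 00100, Z) ⊢ (q_0, 0100, DAZ) ⊢ (q_1, 100, DAZ) ⊢ (q_0, 00, BDAZ) ⊢ (q_0, 0, DAZ) ⊢ (q_1, ε, DAZ)
All input consumed in state q_1 with stack DAZ.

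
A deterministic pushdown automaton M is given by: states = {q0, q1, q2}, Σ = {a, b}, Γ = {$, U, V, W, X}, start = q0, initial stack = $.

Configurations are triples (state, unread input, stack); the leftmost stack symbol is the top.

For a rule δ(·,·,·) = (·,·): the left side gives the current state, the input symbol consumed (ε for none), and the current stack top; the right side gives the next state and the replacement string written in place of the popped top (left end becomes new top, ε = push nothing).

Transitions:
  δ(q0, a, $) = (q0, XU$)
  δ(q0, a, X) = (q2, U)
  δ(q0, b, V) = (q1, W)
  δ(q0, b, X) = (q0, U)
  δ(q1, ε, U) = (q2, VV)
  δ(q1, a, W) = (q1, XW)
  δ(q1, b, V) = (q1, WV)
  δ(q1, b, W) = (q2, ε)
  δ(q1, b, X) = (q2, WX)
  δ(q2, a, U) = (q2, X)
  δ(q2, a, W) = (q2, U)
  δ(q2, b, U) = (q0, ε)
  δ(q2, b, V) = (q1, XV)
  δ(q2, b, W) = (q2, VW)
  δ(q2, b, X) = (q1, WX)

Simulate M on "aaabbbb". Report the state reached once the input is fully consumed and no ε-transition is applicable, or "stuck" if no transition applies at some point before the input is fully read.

(q0, aaabbbb, $)
  read a, top $: go to q0, push XU$ → (q0, aabbbb, XU$)
  read a, top X: go to q2, push U → (q2, abbbb, UU$)
  read a, top U: go to q2, push X → (q2, bbbb, XU$)
  read b, top X: go to q1, push WX → (q1, bbb, WXU$)
  read b, top W: go to q2, push ε → (q2, bb, XU$)
  read b, top X: go to q1, push WX → (q1, b, WXU$)
  read b, top W: go to q2, push ε → (q2, ε, XU$)
All input consumed; M is in state q2.

q2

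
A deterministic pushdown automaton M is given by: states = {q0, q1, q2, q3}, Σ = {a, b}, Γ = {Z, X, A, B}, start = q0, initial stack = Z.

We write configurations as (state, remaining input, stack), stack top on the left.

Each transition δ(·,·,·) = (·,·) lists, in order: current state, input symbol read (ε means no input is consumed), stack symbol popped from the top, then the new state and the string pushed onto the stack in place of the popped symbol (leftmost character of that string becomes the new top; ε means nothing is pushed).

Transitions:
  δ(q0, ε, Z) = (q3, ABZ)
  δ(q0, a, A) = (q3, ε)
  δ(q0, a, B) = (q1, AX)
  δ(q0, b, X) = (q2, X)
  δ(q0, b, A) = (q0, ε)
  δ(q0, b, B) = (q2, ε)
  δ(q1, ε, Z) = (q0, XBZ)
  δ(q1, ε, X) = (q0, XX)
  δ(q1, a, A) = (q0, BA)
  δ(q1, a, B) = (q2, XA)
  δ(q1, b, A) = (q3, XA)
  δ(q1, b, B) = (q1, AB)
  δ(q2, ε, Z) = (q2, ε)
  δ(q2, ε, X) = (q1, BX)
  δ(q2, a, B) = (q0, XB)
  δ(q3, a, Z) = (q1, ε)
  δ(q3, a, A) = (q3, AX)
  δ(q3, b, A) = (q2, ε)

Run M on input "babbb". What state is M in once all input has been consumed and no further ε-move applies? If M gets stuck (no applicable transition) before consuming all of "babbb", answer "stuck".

q3

(q0, babbb, Z)
  ε-move, top Z: go to q3, push ABZ → (q3, babbb, ABZ)
  read b, top A: go to q2, push ε → (q2, abbb, BZ)
  read a, top B: go to q0, push XB → (q0, bbb, XBZ)
  read b, top X: go to q2, push X → (q2, bb, XBZ)
  ε-move, top X: go to q1, push BX → (q1, bb, BXBZ)
  read b, top B: go to q1, push AB → (q1, b, ABXBZ)
  read b, top A: go to q3, push XA → (q3, ε, XABXBZ)
All input consumed; M is in state q3.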